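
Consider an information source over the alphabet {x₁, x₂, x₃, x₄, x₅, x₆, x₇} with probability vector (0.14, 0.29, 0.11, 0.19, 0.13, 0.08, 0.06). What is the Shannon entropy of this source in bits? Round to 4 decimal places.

H = −Σ pᵢ log₂ pᵢ.
−0.14·log₂(0.14) = 0.3971
−0.29·log₂(0.29) = 0.5179
−0.11·log₂(0.11) = 0.3503
−0.19·log₂(0.19) = 0.4552
−0.13·log₂(0.13) = 0.3826
−0.08·log₂(0.08) = 0.2915
−0.06·log₂(0.06) = 0.2435
Sum ≈ 2.6382 → 2.6382 bits.

2.6382 bits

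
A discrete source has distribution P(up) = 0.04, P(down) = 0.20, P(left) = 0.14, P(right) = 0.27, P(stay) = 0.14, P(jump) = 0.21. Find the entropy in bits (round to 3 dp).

2.427 bits

H = −Σ pᵢ log₂ pᵢ.
−0.04·log₂(0.04) = 0.1858
−0.20·log₂(0.20) = 0.4644
−0.14·log₂(0.14) = 0.3971
−0.27·log₂(0.27) = 0.5100
−0.14·log₂(0.14) = 0.3971
−0.21·log₂(0.21) = 0.4728
Sum ≈ 2.4272 → 2.427 bits.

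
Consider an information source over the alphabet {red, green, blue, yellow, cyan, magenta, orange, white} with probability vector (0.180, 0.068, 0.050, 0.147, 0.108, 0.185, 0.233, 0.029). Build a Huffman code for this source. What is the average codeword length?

2.808 bits/symbol

Repeatedly combine the two least-probable nodes; the expected code length is the sum of the merged weights.
merge 29/1000 + 1/20 → 79/1000
merge 17/250 + 79/1000 → 147/1000
merge 27/250 + 147/1000 → 51/200
merge 147/1000 + 9/50 → 327/1000
merge 37/200 + 233/1000 → 209/500
merge 51/200 + 327/1000 → 291/500
merge 209/500 + 291/500 → 1
L = 79/1000 + 147/1000 + 51/200 + 327/1000 + 209/500 + 291/500 + 1 = 351/125 = 2.808 bits/symbol.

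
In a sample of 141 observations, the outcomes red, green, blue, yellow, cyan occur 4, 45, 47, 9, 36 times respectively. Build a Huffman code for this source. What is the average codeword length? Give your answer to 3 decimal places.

Probabilities are the counts divided by 141.
Repeatedly combine the two least-probable nodes; the expected code length is the sum of the merged weights.
merge 4/141 + 3/47 → 13/141
merge 13/141 + 12/47 → 49/141
merge 15/47 + 1/3 → 92/141
merge 49/141 + 92/141 → 1
L = 13/141 + 49/141 + 92/141 + 1 = 295/141 ≈ 2.092 bits/symbol.

2.092 bits/symbol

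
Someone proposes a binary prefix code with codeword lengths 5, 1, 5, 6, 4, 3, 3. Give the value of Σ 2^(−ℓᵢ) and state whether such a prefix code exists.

0.890625; yes

With common denominator 2^6 = 64: Σ 2^(−ℓᵢ) = 2/64 + 32/64 + 2/64 + 1/64 + 4/64 + 8/64 + 8/64 = 57/64 = 0.890625.
Kraft's inequality requires Σ ≤ 1; here Σ = 0.890625 ≤ 1, so such a prefix code exists.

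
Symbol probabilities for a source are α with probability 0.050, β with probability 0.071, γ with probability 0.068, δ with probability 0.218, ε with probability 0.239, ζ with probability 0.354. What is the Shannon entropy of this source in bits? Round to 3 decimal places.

H = −Σ pᵢ log₂ pᵢ.
−0.050·log₂(0.050) = 0.2161
−0.071·log₂(0.071) = 0.2709
−0.068·log₂(0.068) = 0.2637
−0.218·log₂(0.218) = 0.4791
−0.239·log₂(0.239) = 0.4935
−0.354·log₂(0.354) = 0.5304
Sum ≈ 2.2537 → 2.254 bits.

2.254 bits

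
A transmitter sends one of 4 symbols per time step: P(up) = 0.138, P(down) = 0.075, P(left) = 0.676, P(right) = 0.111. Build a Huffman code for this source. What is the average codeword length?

Repeatedly combine the two least-probable nodes; the expected code length is the sum of the merged weights.
merge 3/40 + 111/1000 → 93/500
merge 69/500 + 93/500 → 81/250
merge 81/250 + 169/250 → 1
L = 93/500 + 81/250 + 1 = 151/100 = 1.51 bits/symbol.

1.51 bits/symbol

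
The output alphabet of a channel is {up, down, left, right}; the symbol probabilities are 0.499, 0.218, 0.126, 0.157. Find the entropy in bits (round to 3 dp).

H = −Σ pᵢ log₂ pᵢ.
−0.499·log₂(0.499) = 0.5004
−0.218·log₂(0.218) = 0.4791
−0.126·log₂(0.126) = 0.3766
−0.157·log₂(0.157) = 0.4194
Sum ≈ 1.7754 → 1.775 bits.

1.775 bits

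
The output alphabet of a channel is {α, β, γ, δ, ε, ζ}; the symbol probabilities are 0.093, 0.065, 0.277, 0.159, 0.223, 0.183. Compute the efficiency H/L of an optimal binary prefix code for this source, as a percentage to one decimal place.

98.6%

Entropy H = −Σ p log₂ p ≈ 2.4410 bits.
Huffman merges: 13/200+93/1000→79/500; 79/500+159/1000→317/1000; 183/1000+223/1000→203/500; 277/1000+317/1000→297/500; 203/500+297/500→1. L = 99/40 ≈ 2.4750.
Efficiency = H/L = 2.4410/2.4750 = 98.6%.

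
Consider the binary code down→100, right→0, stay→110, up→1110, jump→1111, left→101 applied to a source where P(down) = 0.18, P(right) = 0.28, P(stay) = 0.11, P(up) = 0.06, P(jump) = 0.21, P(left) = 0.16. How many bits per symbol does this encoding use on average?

L̄ = Σ pᵢ·ℓᵢ = 0.18·3 + 0.28·1 + 0.11·3 + 0.06·4 + 0.21·4 + 0.16·3 = 2.71 bits/symbol.

2.71 bits/symbol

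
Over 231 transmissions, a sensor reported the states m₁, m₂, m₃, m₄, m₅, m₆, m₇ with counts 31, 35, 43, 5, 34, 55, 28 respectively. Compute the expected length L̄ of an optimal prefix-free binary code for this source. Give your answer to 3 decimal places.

2.719 bits/symbol

Probabilities are the counts divided by 231.
Repeatedly combine the two least-probable nodes; the expected code length is the sum of the merged weights.
merge 5/231 + 4/33 → 1/7
merge 31/231 + 1/7 → 64/231
merge 34/231 + 5/33 → 23/77
merge 43/231 + 5/21 → 14/33
merge 64/231 + 23/77 → 19/33
merge 14/33 + 19/33 → 1
L = 1/7 + 64/231 + 23/77 + 14/33 + 19/33 + 1 = 628/231 ≈ 2.719 bits/symbol.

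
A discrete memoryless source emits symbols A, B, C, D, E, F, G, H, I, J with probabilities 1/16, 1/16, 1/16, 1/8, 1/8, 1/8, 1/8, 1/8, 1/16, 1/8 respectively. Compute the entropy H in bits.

3.25 bits

Each probability is a power of 1/2, so log₂(1/p) is an integer.
H = Σ p·log₂(1/p) = 1/16·4 + 1/16·4 + 1/16·4 + 1/8·3 + 1/8·3 + 1/8·3 + 1/8·3 + 1/8·3 + 1/16·4 + 1/8·3 = 3.25 bits.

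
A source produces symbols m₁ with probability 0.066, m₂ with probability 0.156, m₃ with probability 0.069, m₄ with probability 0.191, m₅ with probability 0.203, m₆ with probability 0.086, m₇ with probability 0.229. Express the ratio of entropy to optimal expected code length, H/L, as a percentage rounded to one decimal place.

Entropy H = −Σ p log₂ p ≈ 2.6577 bits.
Huffman merges: 33/500+69/1000→27/200; 43/500+27/200→221/1000; 39/250+191/1000→347/1000; 203/1000+221/1000→53/125; 229/1000+347/1000→72/125; 53/125+72/125→1. L = 2703/1000 ≈ 2.7030.
Efficiency = H/L = 2.6577/2.7030 = 98.3%.

98.3%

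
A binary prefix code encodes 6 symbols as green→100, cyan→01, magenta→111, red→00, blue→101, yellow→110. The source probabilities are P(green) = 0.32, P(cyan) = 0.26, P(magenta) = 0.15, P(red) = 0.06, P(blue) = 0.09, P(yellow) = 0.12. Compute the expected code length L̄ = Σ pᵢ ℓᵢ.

2.68 bits/symbol

L̄ = Σ pᵢ·ℓᵢ = 0.32·3 + 0.26·2 + 0.15·3 + 0.06·2 + 0.09·3 + 0.12·3 = 2.68 bits/symbol.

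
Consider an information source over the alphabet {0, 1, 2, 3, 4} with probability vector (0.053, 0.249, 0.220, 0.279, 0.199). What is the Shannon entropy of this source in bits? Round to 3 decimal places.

H = −Σ pᵢ log₂ pᵢ.
−0.053·log₂(0.053) = 0.2246
−0.249·log₂(0.249) = 0.4994
−0.220·log₂(0.220) = 0.4806
−0.279·log₂(0.279) = 0.5138
−0.199·log₂(0.199) = 0.4635
Sum ≈ 2.1819 → 2.182 bits.

2.182 bits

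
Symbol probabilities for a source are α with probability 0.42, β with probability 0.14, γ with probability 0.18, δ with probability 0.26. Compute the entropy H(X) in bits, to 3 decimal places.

H = −Σ pᵢ log₂ pᵢ.
−0.42·log₂(0.42) = 0.5256
−0.14·log₂(0.14) = 0.3971
−0.18·log₂(0.18) = 0.4453
−0.26·log₂(0.26) = 0.5053
Sum ≈ 1.8734 → 1.873 bits.

1.873 bits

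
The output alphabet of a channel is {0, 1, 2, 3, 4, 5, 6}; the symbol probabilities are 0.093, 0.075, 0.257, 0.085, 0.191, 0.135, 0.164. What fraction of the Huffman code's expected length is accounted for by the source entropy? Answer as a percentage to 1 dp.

Entropy H = −Σ p log₂ p ≈ 2.6789 bits.
Huffman merges: 3/40+17/200→4/25; 93/1000+27/200→57/250; 4/25+41/250→81/250; 191/1000+57/250→419/1000; 257/1000+81/250→581/1000; 419/1000+581/1000→1. L = 339/125 ≈ 2.7120.
Efficiency = H/L = 2.6789/2.7120 = 98.8%.

98.8%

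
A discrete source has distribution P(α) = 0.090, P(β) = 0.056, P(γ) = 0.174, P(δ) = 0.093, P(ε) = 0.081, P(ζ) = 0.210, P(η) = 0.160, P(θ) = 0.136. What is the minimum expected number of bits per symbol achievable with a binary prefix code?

Repeatedly combine the two least-probable nodes; the expected code length is the sum of the merged weights.
merge 7/125 + 81/1000 → 137/1000
merge 9/100 + 93/1000 → 183/1000
merge 17/125 + 137/1000 → 273/1000
merge 4/25 + 87/500 → 167/500
merge 183/1000 + 21/100 → 393/1000
merge 273/1000 + 167/500 → 607/1000
merge 393/1000 + 607/1000 → 1
L = 137/1000 + 183/1000 + 273/1000 + 167/500 + 393/1000 + 607/1000 + 1 = 2927/1000 = 2.927 bits/symbol.

2.927 bits/symbol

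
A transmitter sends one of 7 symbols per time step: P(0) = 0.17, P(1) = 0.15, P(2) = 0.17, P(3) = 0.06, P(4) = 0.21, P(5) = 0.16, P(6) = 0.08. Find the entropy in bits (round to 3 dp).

2.711 bits

H = −Σ pᵢ log₂ pᵢ.
−0.17·log₂(0.17) = 0.4346
−0.15·log₂(0.15) = 0.4105
−0.17·log₂(0.17) = 0.4346
−0.06·log₂(0.06) = 0.2435
−0.21·log₂(0.21) = 0.4728
−0.16·log₂(0.16) = 0.4230
−0.08·log₂(0.08) = 0.2915
Sum ≈ 2.7106 → 2.711 bits.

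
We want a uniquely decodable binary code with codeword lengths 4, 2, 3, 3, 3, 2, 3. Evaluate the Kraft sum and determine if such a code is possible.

With common denominator 2^4 = 16: Σ 2^(−ℓᵢ) = 1/16 + 4/16 + 2/16 + 2/16 + 2/16 + 4/16 + 2/16 = 17/16 = 1.0625.
Kraft's inequality requires Σ ≤ 1; here Σ = 1.0625 > 1, so no such prefix code exists.

1.0625; no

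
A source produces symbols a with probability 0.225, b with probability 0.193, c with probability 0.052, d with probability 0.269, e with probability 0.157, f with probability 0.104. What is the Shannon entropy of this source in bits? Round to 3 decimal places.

2.433 bits

H = −Σ pᵢ log₂ pᵢ.
−0.225·log₂(0.225) = 0.4842
−0.193·log₂(0.193) = 0.4581
−0.052·log₂(0.052) = 0.2218
−0.269·log₂(0.269) = 0.5096
−0.157·log₂(0.157) = 0.4194
−0.104·log₂(0.104) = 0.3396
Sum ≈ 2.4326 → 2.433 bits.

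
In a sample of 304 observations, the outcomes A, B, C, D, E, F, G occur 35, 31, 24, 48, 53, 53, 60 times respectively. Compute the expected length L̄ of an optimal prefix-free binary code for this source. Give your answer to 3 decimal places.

2.803 bits/symbol

Probabilities are the counts divided by 304.
Repeatedly combine the two least-probable nodes; the expected code length is the sum of the merged weights.
merge 3/38 + 31/304 → 55/304
merge 35/304 + 3/19 → 83/304
merge 53/304 + 53/304 → 53/152
merge 55/304 + 15/76 → 115/304
merge 83/304 + 53/152 → 189/304
merge 115/304 + 189/304 → 1
L = 55/304 + 83/304 + 53/152 + 115/304 + 189/304 + 1 = 213/76 ≈ 2.803 bits/symbol.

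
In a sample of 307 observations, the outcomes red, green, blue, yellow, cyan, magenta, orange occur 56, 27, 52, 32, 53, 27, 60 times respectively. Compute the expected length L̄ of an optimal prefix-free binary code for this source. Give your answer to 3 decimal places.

2.798 bits/symbol

Probabilities are the counts divided by 307.
Repeatedly combine the two least-probable nodes; the expected code length is the sum of the merged weights.
merge 27/307 + 27/307 → 54/307
merge 32/307 + 52/307 → 84/307
merge 53/307 + 54/307 → 107/307
merge 56/307 + 60/307 → 116/307
merge 84/307 + 107/307 → 191/307
merge 116/307 + 191/307 → 1
L = 54/307 + 84/307 + 107/307 + 116/307 + 191/307 + 1 = 859/307 ≈ 2.798 bits/symbol.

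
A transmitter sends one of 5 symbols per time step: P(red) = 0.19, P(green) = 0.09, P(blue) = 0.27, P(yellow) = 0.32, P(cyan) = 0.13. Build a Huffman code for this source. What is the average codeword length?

2.22 bits/symbol

Repeatedly combine the two least-probable nodes; the expected code length is the sum of the merged weights.
merge 9/100 + 13/100 → 11/50
merge 19/100 + 11/50 → 41/100
merge 27/100 + 8/25 → 59/100
merge 41/100 + 59/100 → 1
L = 11/50 + 41/100 + 59/100 + 1 = 111/50 = 2.22 bits/symbol.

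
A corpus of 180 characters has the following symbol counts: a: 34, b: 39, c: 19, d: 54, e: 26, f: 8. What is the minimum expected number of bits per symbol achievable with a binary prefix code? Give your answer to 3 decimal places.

2.444 bits/symbol

Probabilities are the counts divided by 180.
Repeatedly combine the two least-probable nodes; the expected code length is the sum of the merged weights.
merge 2/45 + 19/180 → 3/20
merge 13/90 + 3/20 → 53/180
merge 17/90 + 13/60 → 73/180
merge 53/180 + 3/10 → 107/180
merge 73/180 + 107/180 → 1
L = 3/20 + 53/180 + 73/180 + 107/180 + 1 = 22/9 ≈ 2.444 bits/symbol.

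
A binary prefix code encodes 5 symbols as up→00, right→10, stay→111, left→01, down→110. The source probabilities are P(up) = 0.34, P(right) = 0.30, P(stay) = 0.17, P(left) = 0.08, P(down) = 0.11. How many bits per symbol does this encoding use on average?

L̄ = Σ pᵢ·ℓᵢ = 0.34·2 + 0.30·2 + 0.17·3 + 0.08·2 + 0.11·3 = 2.28 bits/symbol.

2.28 bits/symbol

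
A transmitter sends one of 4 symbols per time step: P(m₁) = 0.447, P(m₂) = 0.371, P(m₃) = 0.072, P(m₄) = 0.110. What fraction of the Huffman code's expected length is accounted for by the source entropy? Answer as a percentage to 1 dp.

Entropy H = −Σ p log₂ p ≈ 1.6736 bits.
Huffman merges: 9/125+11/100→91/500; 91/500+371/1000→553/1000; 447/1000+553/1000→1. L = 347/200 ≈ 1.7350.
Efficiency = H/L = 1.6736/1.7350 = 96.5%.

96.5%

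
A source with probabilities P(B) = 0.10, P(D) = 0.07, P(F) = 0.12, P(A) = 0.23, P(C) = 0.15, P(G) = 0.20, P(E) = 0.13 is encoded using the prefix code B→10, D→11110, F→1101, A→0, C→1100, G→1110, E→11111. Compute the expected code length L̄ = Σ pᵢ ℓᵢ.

3.31 bits/symbol

L̄ = Σ pᵢ·ℓᵢ = 0.10·2 + 0.07·5 + 0.12·4 + 0.23·1 + 0.15·4 + 0.20·4 + 0.13·5 = 3.31 bits/symbol.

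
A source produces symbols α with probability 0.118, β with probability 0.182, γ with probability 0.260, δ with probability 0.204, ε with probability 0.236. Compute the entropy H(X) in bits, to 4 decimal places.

2.2759 bits

H = −Σ pᵢ log₂ pᵢ.
−0.118·log₂(0.118) = 0.3638
−0.182·log₂(0.182) = 0.4474
−0.260·log₂(0.260) = 0.5053
−0.204·log₂(0.204) = 0.4678
−0.236·log₂(0.236) = 0.4916
Sum ≈ 2.2759 → 2.2759 bits.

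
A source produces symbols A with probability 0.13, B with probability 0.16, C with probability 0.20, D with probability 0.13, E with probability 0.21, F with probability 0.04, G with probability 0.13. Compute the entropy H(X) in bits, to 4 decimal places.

2.6939 bits

H = −Σ pᵢ log₂ pᵢ.
−0.13·log₂(0.13) = 0.3826
−0.16·log₂(0.16) = 0.4230
−0.20·log₂(0.20) = 0.4644
−0.13·log₂(0.13) = 0.3826
−0.21·log₂(0.21) = 0.4728
−0.04·log₂(0.04) = 0.1858
−0.13·log₂(0.13) = 0.3826
Sum ≈ 2.6939 → 2.6939 bits.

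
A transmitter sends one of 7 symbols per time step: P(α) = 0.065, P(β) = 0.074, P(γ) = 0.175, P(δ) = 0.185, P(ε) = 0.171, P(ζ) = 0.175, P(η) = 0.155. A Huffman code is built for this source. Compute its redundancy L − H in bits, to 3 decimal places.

0.062 bits

Entropy H = −Σ p log₂ p ≈ 2.7173 bits.
Huffman merges: 13/200+37/500→139/1000; 139/1000+31/200→147/500; 171/1000+7/40→173/500; 7/40+37/200→9/25; 147/500+173/500→16/25; 9/25+16/25→1. L = 2779/1000 ≈ 2.7790.
L − H = 2.7790 − 2.7173 = 0.062 bits.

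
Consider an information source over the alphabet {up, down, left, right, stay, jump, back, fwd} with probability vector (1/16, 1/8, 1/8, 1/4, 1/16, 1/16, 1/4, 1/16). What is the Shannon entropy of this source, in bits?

2.75 bits

Each probability is a power of 1/2, so log₂(1/p) is an integer.
H = Σ p·log₂(1/p) = 1/16·4 + 1/8·3 + 1/8·3 + 1/4·2 + 1/16·4 + 1/16·4 + 1/4·2 + 1/16·4 = 2.75 bits.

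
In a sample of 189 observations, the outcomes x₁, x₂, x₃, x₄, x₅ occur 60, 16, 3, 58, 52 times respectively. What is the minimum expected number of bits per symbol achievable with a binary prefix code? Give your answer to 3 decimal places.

2.101 bits/symbol

Probabilities are the counts divided by 189.
Repeatedly combine the two least-probable nodes; the expected code length is the sum of the merged weights.
merge 1/63 + 16/189 → 19/189
merge 19/189 + 52/189 → 71/189
merge 58/189 + 20/63 → 118/189
merge 71/189 + 118/189 → 1
L = 19/189 + 71/189 + 118/189 + 1 = 397/189 ≈ 2.101 bits/symbol.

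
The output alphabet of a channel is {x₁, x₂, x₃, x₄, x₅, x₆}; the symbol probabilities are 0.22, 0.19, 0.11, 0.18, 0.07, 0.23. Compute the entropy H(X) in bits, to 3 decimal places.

H = −Σ pᵢ log₂ pᵢ.
−0.22·log₂(0.22) = 0.4806
−0.19·log₂(0.19) = 0.4552
−0.11·log₂(0.11) = 0.3503
−0.18·log₂(0.18) = 0.4453
−0.07·log₂(0.07) = 0.2686
−0.23·log₂(0.23) = 0.4877
Sum ≈ 2.4876 → 2.488 bits.

2.488 bits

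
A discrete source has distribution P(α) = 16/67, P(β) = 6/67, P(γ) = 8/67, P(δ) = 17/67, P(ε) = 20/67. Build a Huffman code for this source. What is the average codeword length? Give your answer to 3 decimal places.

Repeatedly combine the two least-probable nodes; the expected code length is the sum of the merged weights.
merge 6/67 + 8/67 → 14/67
merge 14/67 + 16/67 → 30/67
merge 17/67 + 20/67 → 37/67
merge 30/67 + 37/67 → 1
L = 14/67 + 30/67 + 37/67 + 1 = 148/67 ≈ 2.209 bits/symbol.

2.209 bits/symbol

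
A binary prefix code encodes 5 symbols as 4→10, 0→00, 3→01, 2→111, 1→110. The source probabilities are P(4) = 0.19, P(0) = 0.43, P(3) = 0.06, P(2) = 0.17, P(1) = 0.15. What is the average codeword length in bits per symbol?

L̄ = Σ pᵢ·ℓᵢ = 0.19·2 + 0.43·2 + 0.06·2 + 0.17·3 + 0.15·3 = 2.32 bits/symbol.

2.32 bits/symbol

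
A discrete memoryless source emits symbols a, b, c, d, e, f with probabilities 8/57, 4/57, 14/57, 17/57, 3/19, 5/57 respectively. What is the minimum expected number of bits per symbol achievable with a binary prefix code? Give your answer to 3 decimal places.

2.456 bits/symbol

Repeatedly combine the two least-probable nodes; the expected code length is the sum of the merged weights.
merge 4/57 + 5/57 → 3/19
merge 8/57 + 3/19 → 17/57
merge 3/19 + 14/57 → 23/57
merge 17/57 + 17/57 → 34/57
merge 23/57 + 34/57 → 1
L = 3/19 + 17/57 + 23/57 + 34/57 + 1 = 140/57 ≈ 2.456 bits/symbol.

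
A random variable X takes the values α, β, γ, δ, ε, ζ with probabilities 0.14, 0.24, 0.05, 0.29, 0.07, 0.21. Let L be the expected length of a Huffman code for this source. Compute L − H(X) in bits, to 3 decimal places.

0.013 bits

Entropy H = −Σ p log₂ p ≈ 2.3666 bits.
Huffman merges: 1/20+7/100→3/25; 3/25+7/50→13/50; 21/100+6/25→9/20; 13/50+29/100→11/20; 9/20+11/20→1. L = 119/50 ≈ 2.3800.
L − H = 2.3800 − 2.3666 = 0.013 bits.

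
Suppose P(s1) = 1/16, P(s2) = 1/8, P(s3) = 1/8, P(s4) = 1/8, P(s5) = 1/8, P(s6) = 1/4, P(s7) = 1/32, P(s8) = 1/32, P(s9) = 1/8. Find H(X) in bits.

Each probability is a power of 1/2, so log₂(1/p) is an integer.
H = Σ p·log₂(1/p) = 1/16·4 + 1/8·3 + 1/8·3 + 1/8·3 + 1/8·3 + 1/4·2 + 1/32·5 + 1/32·5 + 1/8·3 = 2.9375 bits.

2.9375 bits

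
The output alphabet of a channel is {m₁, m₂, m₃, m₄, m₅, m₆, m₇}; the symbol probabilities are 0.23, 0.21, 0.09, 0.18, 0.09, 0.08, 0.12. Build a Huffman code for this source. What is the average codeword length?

Repeatedly combine the two least-probable nodes; the expected code length is the sum of the merged weights.
merge 2/25 + 9/100 → 17/100
merge 9/100 + 3/25 → 21/100
merge 17/100 + 9/50 → 7/20
merge 21/100 + 21/100 → 21/50
merge 23/100 + 7/20 → 29/50
merge 21/50 + 29/50 → 1
L = 17/100 + 21/100 + 7/20 + 21/50 + 29/50 + 1 = 273/100 = 2.73 bits/symbol.

2.73 bits/symbol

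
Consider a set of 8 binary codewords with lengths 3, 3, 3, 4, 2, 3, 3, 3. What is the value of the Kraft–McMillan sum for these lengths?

With common denominator 2^4 = 16: Σ 2^(−ℓᵢ) = 2/16 + 2/16 + 2/16 + 1/16 + 4/16 + 2/16 + 2/16 + 2/16 = 17/16 = 1.0625.

1.0625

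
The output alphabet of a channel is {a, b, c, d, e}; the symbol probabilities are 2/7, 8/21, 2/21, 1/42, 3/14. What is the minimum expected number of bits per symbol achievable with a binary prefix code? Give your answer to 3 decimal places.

Repeatedly combine the two least-probable nodes; the expected code length is the sum of the merged weights.
merge 1/42 + 2/21 → 5/42
merge 5/42 + 3/14 → 1/3
merge 2/7 + 1/3 → 13/21
merge 8/21 + 13/21 → 1
L = 5/42 + 1/3 + 13/21 + 1 = 29/14 ≈ 2.071 bits/symbol.

2.071 bits/symbol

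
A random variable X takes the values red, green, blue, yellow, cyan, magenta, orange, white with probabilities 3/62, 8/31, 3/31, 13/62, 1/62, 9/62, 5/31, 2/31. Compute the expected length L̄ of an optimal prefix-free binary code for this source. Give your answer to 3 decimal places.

2.726 bits/symbol

Repeatedly combine the two least-probable nodes; the expected code length is the sum of the merged weights.
merge 1/62 + 3/62 → 2/31
merge 2/31 + 2/31 → 4/31
merge 3/31 + 4/31 → 7/31
merge 9/62 + 5/31 → 19/62
merge 13/62 + 7/31 → 27/62
merge 8/31 + 19/62 → 35/62
merge 27/62 + 35/62 → 1
L = 2/31 + 4/31 + 7/31 + 19/62 + 27/62 + 35/62 + 1 = 169/62 ≈ 2.726 bits/symbol.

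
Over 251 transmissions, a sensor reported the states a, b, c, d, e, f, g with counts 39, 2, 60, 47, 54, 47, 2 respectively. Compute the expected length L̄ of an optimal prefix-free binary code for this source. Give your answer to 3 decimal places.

Probabilities are the counts divided by 251.
Repeatedly combine the two least-probable nodes; the expected code length is the sum of the merged weights.
merge 2/251 + 2/251 → 4/251
merge 4/251 + 39/251 → 43/251
merge 43/251 + 47/251 → 90/251
merge 47/251 + 54/251 → 101/251
merge 60/251 + 90/251 → 150/251
merge 101/251 + 150/251 → 1
L = 4/251 + 43/251 + 90/251 + 101/251 + 150/251 + 1 = 639/251 ≈ 2.546 bits/symbol.

2.546 bits/symbol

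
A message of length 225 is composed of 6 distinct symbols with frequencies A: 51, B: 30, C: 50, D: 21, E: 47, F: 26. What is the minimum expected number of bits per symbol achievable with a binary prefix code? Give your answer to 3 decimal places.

2.551 bits/symbol

Probabilities are the counts divided by 225.
Repeatedly combine the two least-probable nodes; the expected code length is the sum of the merged weights.
merge 7/75 + 26/225 → 47/225
merge 2/15 + 47/225 → 77/225
merge 47/225 + 2/9 → 97/225
merge 17/75 + 77/225 → 128/225
merge 97/225 + 128/225 → 1
L = 47/225 + 77/225 + 97/225 + 128/225 + 1 = 574/225 ≈ 2.551 bits/symbol.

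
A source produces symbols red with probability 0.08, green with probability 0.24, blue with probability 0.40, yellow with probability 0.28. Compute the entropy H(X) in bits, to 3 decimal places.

H = −Σ pᵢ log₂ pᵢ.
−0.08·log₂(0.08) = 0.2915
−0.24·log₂(0.24) = 0.4941
−0.40·log₂(0.40) = 0.5288
−0.28·log₂(0.28) = 0.5142
Sum ≈ 1.8286 → 1.829 bits.

1.829 bits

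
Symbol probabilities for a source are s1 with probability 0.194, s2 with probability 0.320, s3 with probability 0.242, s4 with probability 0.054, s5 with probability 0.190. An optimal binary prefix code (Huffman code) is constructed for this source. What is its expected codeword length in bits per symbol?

Repeatedly combine the two least-probable nodes; the expected code length is the sum of the merged weights.
merge 27/500 + 19/100 → 61/250
merge 97/500 + 121/500 → 109/250
merge 61/250 + 8/25 → 141/250
merge 109/250 + 141/250 → 1
L = 61/250 + 109/250 + 141/250 + 1 = 561/250 = 2.244 bits/symbol.

2.244 bits/symbol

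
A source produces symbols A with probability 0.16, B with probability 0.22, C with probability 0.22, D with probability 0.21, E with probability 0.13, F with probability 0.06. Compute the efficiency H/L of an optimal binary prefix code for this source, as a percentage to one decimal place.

Entropy H = −Σ p log₂ p ≈ 2.4832 bits.
Huffman merges: 3/50+13/100→19/100; 4/25+19/100→7/20; 21/100+11/50→43/100; 11/50+7/20→57/100; 43/100+57/100→1. L = 127/50 ≈ 2.5400.
Efficiency = H/L = 2.4832/2.5400 = 97.8%.

97.8%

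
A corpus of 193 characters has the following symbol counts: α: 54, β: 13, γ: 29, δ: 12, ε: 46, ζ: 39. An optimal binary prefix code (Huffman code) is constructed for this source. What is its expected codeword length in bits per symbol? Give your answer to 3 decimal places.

2.409 bits/symbol

Probabilities are the counts divided by 193.
Repeatedly combine the two least-probable nodes; the expected code length is the sum of the merged weights.
merge 12/193 + 13/193 → 25/193
merge 25/193 + 29/193 → 54/193
merge 39/193 + 46/193 → 85/193
merge 54/193 + 54/193 → 108/193
merge 85/193 + 108/193 → 1
L = 25/193 + 54/193 + 85/193 + 108/193 + 1 = 465/193 ≈ 2.409 bits/symbol.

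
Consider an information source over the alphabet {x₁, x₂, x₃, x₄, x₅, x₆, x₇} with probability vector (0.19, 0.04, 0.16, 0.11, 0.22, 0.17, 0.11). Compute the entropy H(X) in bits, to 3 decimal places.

2.680 bits

H = −Σ pᵢ log₂ pᵢ.
−0.19·log₂(0.19) = 0.4552
−0.04·log₂(0.04) = 0.1858
−0.16·log₂(0.16) = 0.4230
−0.11·log₂(0.11) = 0.3503
−0.22·log₂(0.22) = 0.4806
−0.17·log₂(0.17) = 0.4346
−0.11·log₂(0.11) = 0.3503
Sum ≈ 2.6797 → 2.680 bits.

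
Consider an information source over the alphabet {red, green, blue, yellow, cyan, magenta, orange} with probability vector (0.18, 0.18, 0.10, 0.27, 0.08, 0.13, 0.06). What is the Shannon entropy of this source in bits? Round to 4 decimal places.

2.6505 bits

H = −Σ pᵢ log₂ pᵢ.
−0.18·log₂(0.18) = 0.4453
−0.18·log₂(0.18) = 0.4453
−0.10·log₂(0.10) = 0.3322
−0.27·log₂(0.27) = 0.5100
−0.08·log₂(0.08) = 0.2915
−0.13·log₂(0.13) = 0.3826
−0.06·log₂(0.06) = 0.2435
Sum ≈ 2.6505 → 2.6505 bits.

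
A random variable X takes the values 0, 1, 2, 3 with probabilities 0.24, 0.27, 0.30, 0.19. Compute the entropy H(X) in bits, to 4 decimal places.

1.9805 bits

H = −Σ pᵢ log₂ pᵢ.
−0.24·log₂(0.24) = 0.4941
−0.27·log₂(0.27) = 0.5100
−0.30·log₂(0.30) = 0.5211
−0.19·log₂(0.19) = 0.4552
Sum ≈ 1.9805 → 1.9805 bits.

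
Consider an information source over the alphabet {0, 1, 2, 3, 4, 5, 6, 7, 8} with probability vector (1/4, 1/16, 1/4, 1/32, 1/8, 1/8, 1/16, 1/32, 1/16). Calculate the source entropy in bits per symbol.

2.8125 bits

Each probability is a power of 1/2, so log₂(1/p) is an integer.
H = Σ p·log₂(1/p) = 1/4·2 + 1/16·4 + 1/4·2 + 1/32·5 + 1/8·3 + 1/8·3 + 1/16·4 + 1/32·5 + 1/16·4 = 2.8125 bits.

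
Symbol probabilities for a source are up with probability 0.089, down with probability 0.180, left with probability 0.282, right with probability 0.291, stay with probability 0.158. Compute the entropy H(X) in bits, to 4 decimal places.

H = −Σ pᵢ log₂ pᵢ.
−0.089·log₂(0.089) = 0.3106
−0.180·log₂(0.180) = 0.4453
−0.282·log₂(0.282) = 0.5150
−0.291·log₂(0.291) = 0.5182
−0.158·log₂(0.158) = 0.4206
Sum ≈ 2.2098 → 2.2098 bits.

2.2098 bits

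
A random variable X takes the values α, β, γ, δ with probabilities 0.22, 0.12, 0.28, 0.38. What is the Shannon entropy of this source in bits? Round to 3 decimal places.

H = −Σ pᵢ log₂ pᵢ.
−0.22·log₂(0.22) = 0.4806
−0.12·log₂(0.12) = 0.3671
−0.28·log₂(0.28) = 0.5142
−0.38·log₂(0.38) = 0.5305
Sum ≈ 1.8923 → 1.892 bits.

1.892 bits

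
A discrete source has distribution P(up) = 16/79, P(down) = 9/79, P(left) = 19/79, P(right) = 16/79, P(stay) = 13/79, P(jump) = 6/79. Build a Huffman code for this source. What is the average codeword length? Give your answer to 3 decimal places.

Repeatedly combine the two least-probable nodes; the expected code length is the sum of the merged weights.
merge 6/79 + 9/79 → 15/79
merge 13/79 + 15/79 → 28/79
merge 16/79 + 16/79 → 32/79
merge 19/79 + 28/79 → 47/79
merge 32/79 + 47/79 → 1
L = 15/79 + 28/79 + 32/79 + 47/79 + 1 = 201/79 ≈ 2.544 bits/symbol.

2.544 bits/symbol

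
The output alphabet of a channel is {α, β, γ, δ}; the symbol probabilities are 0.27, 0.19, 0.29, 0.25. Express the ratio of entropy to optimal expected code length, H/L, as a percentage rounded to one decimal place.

99.2%

Entropy H = −Σ p log₂ p ≈ 1.9832 bits.
Huffman merges: 19/100+1/4→11/25; 27/100+29/100→14/25; 11/25+14/25→1. L = 2 ≈ 2.0000.
Efficiency = H/L = 1.9832/2.0000 = 99.2%.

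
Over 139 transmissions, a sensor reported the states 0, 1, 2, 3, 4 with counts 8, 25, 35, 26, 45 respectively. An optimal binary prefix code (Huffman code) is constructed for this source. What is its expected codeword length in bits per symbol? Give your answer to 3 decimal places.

2.237 bits/symbol

Probabilities are the counts divided by 139.
Repeatedly combine the two least-probable nodes; the expected code length is the sum of the merged weights.
merge 8/139 + 25/139 → 33/139
merge 26/139 + 33/139 → 59/139
merge 35/139 + 45/139 → 80/139
merge 59/139 + 80/139 → 1
L = 33/139 + 59/139 + 80/139 + 1 = 311/139 ≈ 2.237 bits/symbol.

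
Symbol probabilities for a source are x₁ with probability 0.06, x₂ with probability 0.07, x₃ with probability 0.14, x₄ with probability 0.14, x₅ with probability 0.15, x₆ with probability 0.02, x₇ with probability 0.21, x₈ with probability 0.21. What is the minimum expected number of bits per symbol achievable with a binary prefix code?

Repeatedly combine the two least-probable nodes; the expected code length is the sum of the merged weights.
merge 1/50 + 3/50 → 2/25
merge 7/100 + 2/25 → 3/20
merge 7/50 + 7/50 → 7/25
merge 3/20 + 3/20 → 3/10
merge 21/100 + 21/100 → 21/50
merge 7/25 + 3/10 → 29/50
merge 21/50 + 29/50 → 1
L = 2/25 + 3/20 + 7/25 + 3/10 + 21/50 + 29/50 + 1 = 281/100 = 2.81 bits/symbol.

2.81 bits/symbol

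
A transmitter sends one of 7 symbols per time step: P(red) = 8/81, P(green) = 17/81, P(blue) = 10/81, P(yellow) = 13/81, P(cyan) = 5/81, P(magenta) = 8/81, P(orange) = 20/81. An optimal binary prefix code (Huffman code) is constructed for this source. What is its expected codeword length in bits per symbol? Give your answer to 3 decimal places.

Repeatedly combine the two least-probable nodes; the expected code length is the sum of the merged weights.
merge 5/81 + 8/81 → 13/81
merge 8/81 + 10/81 → 2/9
merge 13/81 + 13/81 → 26/81
merge 17/81 + 2/9 → 35/81
merge 20/81 + 26/81 → 46/81
merge 35/81 + 46/81 → 1
L = 13/81 + 2/9 + 26/81 + 35/81 + 46/81 + 1 = 73/27 ≈ 2.704 bits/symbol.

2.704 bits/symbol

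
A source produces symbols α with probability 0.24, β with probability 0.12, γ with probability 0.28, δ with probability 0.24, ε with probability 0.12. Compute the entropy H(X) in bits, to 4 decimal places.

H = −Σ pᵢ log₂ pᵢ.
−0.24·log₂(0.24) = 0.4941
−0.12·log₂(0.12) = 0.3671
−0.28·log₂(0.28) = 0.5142
−0.24·log₂(0.24) = 0.4941
−0.12·log₂(0.12) = 0.3671
Sum ≈ 2.2366 → 2.2366 bits.

2.2366 bits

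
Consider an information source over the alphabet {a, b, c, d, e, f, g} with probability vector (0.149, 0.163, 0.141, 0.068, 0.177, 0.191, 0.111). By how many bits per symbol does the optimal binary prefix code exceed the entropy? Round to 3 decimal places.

Entropy H = −Σ p log₂ p ≈ 2.7484 bits.
Huffman merges: 17/250+111/1000→179/1000; 141/1000+149/1000→29/100; 163/1000+177/1000→17/50; 179/1000+191/1000→37/100; 29/100+17/50→63/100; 37/100+63/100→1. L = 2809/1000 ≈ 2.8090.
L − H = 2.8090 − 2.7484 = 0.061 bits.

0.061 bits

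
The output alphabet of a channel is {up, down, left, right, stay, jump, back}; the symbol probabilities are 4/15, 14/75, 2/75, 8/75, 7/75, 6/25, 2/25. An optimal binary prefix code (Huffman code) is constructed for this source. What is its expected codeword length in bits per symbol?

2.6 bits/symbol

Repeatedly combine the two least-probable nodes; the expected code length is the sum of the merged weights.
merge 2/75 + 2/25 → 8/75
merge 7/75 + 8/75 → 1/5
merge 8/75 + 14/75 → 22/75
merge 1/5 + 6/25 → 11/25
merge 4/15 + 22/75 → 14/25
merge 11/25 + 14/25 → 1
L = 8/75 + 1/5 + 22/75 + 11/25 + 14/25 + 1 = 13/5 = 2.6 bits/symbol.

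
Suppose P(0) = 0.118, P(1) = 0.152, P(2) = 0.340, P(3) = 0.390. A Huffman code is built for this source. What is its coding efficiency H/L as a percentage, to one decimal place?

97.7%

Entropy H = −Σ p log₂ p ≈ 1.8359 bits.
Huffman merges: 59/500+19/125→27/100; 27/100+17/50→61/100; 39/100+61/100→1. L = 47/25 ≈ 1.8800.
Efficiency = H/L = 1.8359/1.8800 = 97.7%.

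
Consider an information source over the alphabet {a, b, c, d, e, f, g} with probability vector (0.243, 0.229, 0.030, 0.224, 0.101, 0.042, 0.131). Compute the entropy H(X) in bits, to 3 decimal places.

H = −Σ pᵢ log₂ pᵢ.
−0.243·log₂(0.243) = 0.4960
−0.229·log₂(0.229) = 0.4870
−0.030·log₂(0.030) = 0.1518
−0.224·log₂(0.224) = 0.4835
−0.101·log₂(0.101) = 0.3341
−0.042·log₂(0.042) = 0.1921
−0.131·log₂(0.131) = 0.3841
Sum ≈ 2.5285 → 2.528 bits.

2.528 bits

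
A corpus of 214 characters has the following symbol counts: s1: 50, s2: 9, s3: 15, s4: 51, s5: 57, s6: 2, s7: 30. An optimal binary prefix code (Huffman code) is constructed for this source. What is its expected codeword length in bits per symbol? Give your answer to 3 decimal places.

2.435 bits/symbol

Probabilities are the counts divided by 214.
Repeatedly combine the two least-probable nodes; the expected code length is the sum of the merged weights.
merge 1/107 + 9/214 → 11/214
merge 11/214 + 15/214 → 13/107
merge 13/107 + 15/107 → 28/107
merge 25/107 + 51/214 → 101/214
merge 28/107 + 57/214 → 113/214
merge 101/214 + 113/214 → 1
L = 11/214 + 13/107 + 28/107 + 101/214 + 113/214 + 1 = 521/214 ≈ 2.435 bits/symbol.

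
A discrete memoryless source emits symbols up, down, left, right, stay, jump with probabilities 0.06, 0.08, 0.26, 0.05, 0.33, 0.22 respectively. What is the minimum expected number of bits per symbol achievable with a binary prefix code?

2.3 bits/symbol

Repeatedly combine the two least-probable nodes; the expected code length is the sum of the merged weights.
merge 1/20 + 3/50 → 11/100
merge 2/25 + 11/100 → 19/100
merge 19/100 + 11/50 → 41/100
merge 13/50 + 33/100 → 59/100
merge 41/100 + 59/100 → 1
L = 11/100 + 19/100 + 41/100 + 59/100 + 1 = 23/10 = 2.3 bits/symbol.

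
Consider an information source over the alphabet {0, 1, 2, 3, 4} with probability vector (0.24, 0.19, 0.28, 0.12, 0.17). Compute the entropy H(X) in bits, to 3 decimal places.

H = −Σ pᵢ log₂ pᵢ.
−0.24·log₂(0.24) = 0.4941
−0.19·log₂(0.19) = 0.4552
−0.28·log₂(0.28) = 0.5142
−0.12·log₂(0.12) = 0.3671
−0.17·log₂(0.17) = 0.4346
Sum ≈ 2.2652 → 2.265 bits.

2.265 bits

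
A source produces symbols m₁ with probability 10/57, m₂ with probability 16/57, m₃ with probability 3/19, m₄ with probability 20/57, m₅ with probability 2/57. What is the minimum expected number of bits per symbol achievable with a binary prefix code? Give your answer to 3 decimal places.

Repeatedly combine the two least-probable nodes; the expected code length is the sum of the merged weights.
merge 2/57 + 3/19 → 11/57
merge 10/57 + 11/57 → 7/19
merge 16/57 + 20/57 → 12/19
merge 7/19 + 12/19 → 1
L = 11/57 + 7/19 + 12/19 + 1 = 125/57 ≈ 2.193 bits/symbol.

2.193 bits/symbol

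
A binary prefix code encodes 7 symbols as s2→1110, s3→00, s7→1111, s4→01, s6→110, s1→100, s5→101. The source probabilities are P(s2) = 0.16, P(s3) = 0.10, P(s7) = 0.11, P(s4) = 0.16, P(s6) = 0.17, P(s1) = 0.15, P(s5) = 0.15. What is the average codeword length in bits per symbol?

L̄ = Σ pᵢ·ℓᵢ = 0.16·4 + 0.10·2 + 0.11·4 + 0.16·2 + 0.17·3 + 0.15·3 + 0.15·3 = 3.01 bits/symbol.

3.01 bits/symbol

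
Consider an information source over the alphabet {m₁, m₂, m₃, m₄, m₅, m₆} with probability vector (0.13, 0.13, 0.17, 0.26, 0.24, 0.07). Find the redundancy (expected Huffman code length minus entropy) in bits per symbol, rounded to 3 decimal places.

Entropy H = −Σ p log₂ p ≈ 2.4679 bits.
Huffman merges: 7/100+13/100→1/5; 13/100+17/100→3/10; 1/5+6/25→11/25; 13/50+3/10→14/25; 11/25+14/25→1. L = 5/2 ≈ 2.5000.
L − H = 2.5000 − 2.4679 = 0.032 bits.

0.032 bits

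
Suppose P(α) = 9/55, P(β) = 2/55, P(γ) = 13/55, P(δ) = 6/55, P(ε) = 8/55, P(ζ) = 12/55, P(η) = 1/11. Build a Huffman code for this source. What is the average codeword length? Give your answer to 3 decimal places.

Repeatedly combine the two least-probable nodes; the expected code length is the sum of the merged weights.
merge 2/55 + 1/11 → 7/55
merge 6/55 + 7/55 → 13/55
merge 8/55 + 9/55 → 17/55
merge 12/55 + 13/55 → 5/11
merge 13/55 + 17/55 → 6/11
merge 5/11 + 6/11 → 1
L = 7/55 + 13/55 + 17/55 + 5/11 + 6/11 + 1 = 147/55 ≈ 2.673 bits/symbol.

2.673 bits/symbol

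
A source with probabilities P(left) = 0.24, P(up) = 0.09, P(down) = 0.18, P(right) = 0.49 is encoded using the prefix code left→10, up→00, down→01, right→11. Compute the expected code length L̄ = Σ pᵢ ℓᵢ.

2 bits/symbol

L̄ = Σ pᵢ·ℓᵢ = 0.24·2 + 0.09·2 + 0.18·2 + 0.49·2 = 2 bits/symbol.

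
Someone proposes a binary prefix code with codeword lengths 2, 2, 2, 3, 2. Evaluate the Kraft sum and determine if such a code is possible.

1.125; no

With common denominator 2^3 = 8: Σ 2^(−ℓᵢ) = 2/8 + 2/8 + 2/8 + 1/8 + 2/8 = 9/8 = 1.125.
Kraft's inequality requires Σ ≤ 1; here Σ = 1.125 > 1, so no such prefix code exists.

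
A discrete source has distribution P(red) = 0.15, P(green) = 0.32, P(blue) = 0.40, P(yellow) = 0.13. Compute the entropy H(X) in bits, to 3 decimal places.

H = −Σ pᵢ log₂ pᵢ.
−0.15·log₂(0.15) = 0.4105
−0.32·log₂(0.32) = 0.5260
−0.40·log₂(0.40) = 0.5288
−0.13·log₂(0.13) = 0.3826
Sum ≈ 1.8480 → 1.848 bits.

1.848 bits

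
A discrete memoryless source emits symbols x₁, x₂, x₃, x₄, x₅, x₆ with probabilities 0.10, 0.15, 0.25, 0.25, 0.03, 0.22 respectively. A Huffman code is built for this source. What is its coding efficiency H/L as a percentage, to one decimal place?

Entropy H = −Σ p log₂ p ≈ 2.3751 bits.
Huffman merges: 3/100+1/10→13/100; 13/100+3/20→7/25; 11/50+1/4→47/100; 1/4+7/25→53/100; 47/100+53/100→1. L = 241/100 ≈ 2.4100.
Efficiency = H/L = 2.3751/2.4100 = 98.6%.

98.6%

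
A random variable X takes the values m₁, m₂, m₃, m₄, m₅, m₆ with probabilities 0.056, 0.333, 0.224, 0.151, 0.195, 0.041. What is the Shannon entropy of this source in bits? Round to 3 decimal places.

2.305 bits

H = −Σ pᵢ log₂ pᵢ.
−0.056·log₂(0.056) = 0.2329
−0.333·log₂(0.333) = 0.5283
−0.224·log₂(0.224) = 0.4835
−0.151·log₂(0.151) = 0.4118
−0.195·log₂(0.195) = 0.4599
−0.041·log₂(0.041) = 0.1889
Sum ≈ 2.3053 → 2.305 bits.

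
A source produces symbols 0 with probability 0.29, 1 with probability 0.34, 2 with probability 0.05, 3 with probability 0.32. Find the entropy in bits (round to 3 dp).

1.789 bits

H = −Σ pᵢ log₂ pᵢ.
−0.29·log₂(0.29) = 0.5179
−0.34·log₂(0.34) = 0.5292
−0.05·log₂(0.05) = 0.2161
−0.32·log₂(0.32) = 0.5260
Sum ≈ 1.7892 → 1.789 bits.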